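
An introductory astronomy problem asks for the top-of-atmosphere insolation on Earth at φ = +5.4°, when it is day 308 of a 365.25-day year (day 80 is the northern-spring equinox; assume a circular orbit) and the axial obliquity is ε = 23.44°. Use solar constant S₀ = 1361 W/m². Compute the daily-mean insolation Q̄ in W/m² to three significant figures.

Q̄ ≈ 396 W/m²

Solar longitude: λ_s = 360° × (308 − 80)/365.25 = 224.723°.
sin δ = sin 23.44° × sin 224.723° = -0.27991, so δ = -16.255°.
cos H₀ = −tan(+5.4°) tan(-16.255°) = 0.0276, H₀ = 1.5432 rad.
Bracket: H₀ sin φ sin δ + cos φ cos δ sin H₀ = 1.5432×0.09411×-0.27991 + 0.99556×0.96002×0.99962 = -0.040651 + 0.955394 = 0.914743.
Q̄ = (S₀/π) × [bracket] = (1361/π) × 0.914743 = 396.3 W/m².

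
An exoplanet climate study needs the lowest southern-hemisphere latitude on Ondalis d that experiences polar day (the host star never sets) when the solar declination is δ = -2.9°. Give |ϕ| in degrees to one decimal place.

|ϕ| = 87.1°

Polar day requires cos h₀ = −tan ϕ tan δ ≤ −1, i.e. tan ϕ tan δ ≥ 1.
The boundary is |tan ϕ| · |tan δ| = 1, so |ϕ| = 90° − |δ| = 90° − 2.9° = 87.1° in the southern hemisphere.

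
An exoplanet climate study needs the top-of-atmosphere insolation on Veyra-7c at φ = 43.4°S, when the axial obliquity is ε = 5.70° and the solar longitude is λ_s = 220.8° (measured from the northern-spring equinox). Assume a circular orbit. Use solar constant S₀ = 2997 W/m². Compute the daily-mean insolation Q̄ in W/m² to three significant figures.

Q̄ ≈ 760 W/m²

Solar declination: sin δ = sin ε · sin λ_s = sin 5.70° × sin 220.8° = -0.06490, so δ = -3.721°.
cos H₀ = −tan(-43.4°) tan(-3.721°) = -0.0615, H₀ = 1.6323 rad.
Bracket: H₀ sin φ sin δ + cos φ cos δ sin H₀ = 1.6323×-0.68709×-0.06490 + 0.72657×0.99789×0.99811 = 0.072788 + 0.723667 = 0.796455.
Q̄ = (S₀/π) × [bracket] = (2997/π) × 0.796455 = 759.8 W/m².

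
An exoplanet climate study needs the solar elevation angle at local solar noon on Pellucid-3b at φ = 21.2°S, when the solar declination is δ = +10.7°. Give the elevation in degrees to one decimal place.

58.1°

At local noon the hour angle is zero, so the zenith angle equals |φ − δ| = |-21.2° − (+10.700°)| = 31.900°.
Elevation = 90° − 31.900° = 58.1°.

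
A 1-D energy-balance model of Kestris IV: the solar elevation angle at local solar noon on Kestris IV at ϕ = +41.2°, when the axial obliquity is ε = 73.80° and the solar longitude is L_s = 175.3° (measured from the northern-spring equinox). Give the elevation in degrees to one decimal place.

53.3°

Solar declination: sin δ = sin ε · sin L_s = sin 73.80° × sin 175.3° = 0.07869, so δ = +4.513°.
At local noon the hour angle is zero, so the zenith angle equals |ϕ − δ| = |+41.2° − (+4.513°)| = 36.687°.
Elevation = 90° − 36.687° = 53.3°.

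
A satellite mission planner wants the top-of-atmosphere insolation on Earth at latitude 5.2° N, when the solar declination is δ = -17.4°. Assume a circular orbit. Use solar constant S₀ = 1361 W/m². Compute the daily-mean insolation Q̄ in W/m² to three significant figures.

cos H₀ = −tan(+5.2°) tan(-17.400°) = 0.0285, H₀ = 1.5423 rad.
Bracket: H₀ sin φ sin δ + cos φ cos δ sin H₀ = 1.5423×0.09063×-0.29904 + 0.99588×0.95424×0.99959 = -0.041799 + 0.949919 = 0.908120.
Q̄ = (S₀/π) × [bracket] = (1361/π) × 0.908120 = 393.4 W/m².

Q̄ ≈ 393 W/m²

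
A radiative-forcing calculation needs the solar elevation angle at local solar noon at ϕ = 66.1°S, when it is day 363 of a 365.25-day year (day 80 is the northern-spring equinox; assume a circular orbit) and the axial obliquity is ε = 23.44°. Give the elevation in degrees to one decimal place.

Solar longitude: L_s = 360° × (363 − 80)/365.25 = 278.932°.
sin δ = sin 23.44° × sin 278.932° = -0.39296, so δ = -23.139°.
At local noon the hour angle is zero, so the zenith angle equals |ϕ − δ| = |-66.1° − (-23.139°)| = 42.961°.
Elevation = 90° − 42.961° = 47.0°.

47.0°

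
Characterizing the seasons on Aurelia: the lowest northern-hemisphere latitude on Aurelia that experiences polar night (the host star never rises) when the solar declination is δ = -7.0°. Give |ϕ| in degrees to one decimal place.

|ϕ| = 83.0°

Polar night requires cos h₀ = −tan ϕ tan δ ≥ 1, i.e. tan ϕ tan δ ≤ −1.
The boundary is |tan ϕ| · |tan δ| = 1, so |ϕ| = 90° − |δ| = 90° − 7.0° = 83.0° in the northern hemisphere.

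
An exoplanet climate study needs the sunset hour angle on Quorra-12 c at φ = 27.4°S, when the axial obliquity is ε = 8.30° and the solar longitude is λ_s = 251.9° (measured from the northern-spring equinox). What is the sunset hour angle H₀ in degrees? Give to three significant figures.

H₀ = 94.1°

Solar declination: sin δ = sin ε · sin λ_s = sin 8.30° × sin 251.9° = -0.13721, so δ = -7.887°.
cos H₀ = −tan φ · tan δ = −tan(-27.4°) × tan(-7.887°) = -0.0718, so H₀ = 1.6427 rad = 94.12°.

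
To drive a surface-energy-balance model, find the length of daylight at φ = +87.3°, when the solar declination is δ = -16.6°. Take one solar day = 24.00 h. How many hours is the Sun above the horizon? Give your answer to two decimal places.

0.00 h

cos H₀ = −tan φ · tan δ = 6.3215 ≥ 1, so the Sun never rises (polar night) and H₀ = 0.
Daylight = 2H₀/(2π) × 24.00 h = (0.0000/π) × 24.00 = 0.00 h.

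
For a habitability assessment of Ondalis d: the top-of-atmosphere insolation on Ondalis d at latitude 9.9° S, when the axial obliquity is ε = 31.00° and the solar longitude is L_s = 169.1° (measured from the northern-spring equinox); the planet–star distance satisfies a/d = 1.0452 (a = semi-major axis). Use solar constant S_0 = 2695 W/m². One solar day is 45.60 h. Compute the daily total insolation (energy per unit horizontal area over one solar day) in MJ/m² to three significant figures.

Solar declination: sin δ = sin ε · sin L_s = sin 31.00° × sin 169.1° = 0.09739, so δ = +5.589°.
cos h₀ = −tan(-9.9°) tan(+5.589°) = 0.0171, h₀ = 1.5537 rad.
Bracket: h₀ sin ϕ sin δ + cos ϕ cos δ sin h₀ = 1.5537×-0.17193×0.09739 + 0.98511×0.99525×0.99985 = -0.026016 + 0.980284 = 0.954268.
Inverse-square distance factor (a/d)² = 1.0452² = 1.092443.
Q̄ = (S_0/π) × 1.092443 × [bracket] = (2695/π) × 1.092443 × 0.954268 = 894.29 W/m².
Daily total = Q̄ × 45.60 h × 3600 s/h = 894.29 × 45.60 × 3600 / 10⁶ = 146.8 MJ/m².

147 MJ/m²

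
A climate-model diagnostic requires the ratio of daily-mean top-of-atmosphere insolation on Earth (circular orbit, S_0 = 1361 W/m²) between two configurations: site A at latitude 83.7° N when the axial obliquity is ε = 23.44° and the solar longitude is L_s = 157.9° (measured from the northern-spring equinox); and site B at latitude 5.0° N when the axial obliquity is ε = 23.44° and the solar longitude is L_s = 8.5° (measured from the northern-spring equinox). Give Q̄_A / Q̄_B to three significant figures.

Q̄_A / Q̄_B ≈ 0.466

— Configuration A (ϕ=+83.7°):
Solar declination: sin δ = sin ε · sin L_s = sin 23.44° × sin 157.9° = 0.14966, so δ = +8.607°.
cos h₀ = −tan(+83.7°) tan(+8.607°) = -1.3710 ≤ −1 ⇒ polar day, h₀ = π.
Bracket: h₀ sin ϕ sin δ + cos ϕ cos δ sin h₀ = 3.1416×0.99396×0.14966 + 0.10973×0.98874×0.00000 = 0.467332 + 0.000000 = 0.467332.
Q̄ = (S_0/π) × [bracket] = (1361/π) × 0.467332 = 202.46 W/m².
— Configuration B (ϕ=+5.0°):
Solar declination: sin δ = sin ε · sin L_s = sin 23.44° × sin 8.5° = 0.05880, so δ = +3.371°.
cos h₀ = −tan(+5.0°) tan(+3.371°) = -0.0052, h₀ = 1.5759 rad.
Bracket: h₀ sin ϕ sin δ + cos ϕ cos δ sin h₀ = 1.5759×0.08716×0.05880 + 0.99619×0.99827×0.99999 = 0.008077 + 0.994457 = 1.002534.
Q̄ = (S_0/π) × [bracket] = (1361/π) × 1.002534 = 434.32 W/m².
Ratio Q̄_A / Q̄_B = 202.46 / 434.32 = 0.4662.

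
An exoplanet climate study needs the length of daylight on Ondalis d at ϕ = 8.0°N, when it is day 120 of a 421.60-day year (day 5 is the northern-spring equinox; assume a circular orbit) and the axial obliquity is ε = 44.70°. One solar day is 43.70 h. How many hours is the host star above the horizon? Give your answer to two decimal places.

Solar longitude: L_s = 360° × (120 − 5)/421.60 = 98.197°.
sin δ = sin 44.70° × sin 98.197° = 0.69621, so δ = +44.124°.
cos h₀ = −tan ϕ · tan δ = −tan(+8.0°) × tan(+44.124°) = -0.1363, so h₀ = 1.7075 rad = 97.83°.
Daylight = 2h₀/(2π) × 43.70 h = (1.7075/π) × 43.70 = 23.75 h.

23.75 h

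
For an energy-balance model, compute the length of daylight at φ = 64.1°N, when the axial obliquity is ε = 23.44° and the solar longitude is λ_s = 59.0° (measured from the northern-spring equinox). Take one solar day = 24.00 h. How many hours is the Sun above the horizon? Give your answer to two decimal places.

18.44 h

Solar declination: sin δ = sin ε · sin λ_s = sin 23.44° × sin 59.0° = 0.34097, so δ = +19.936°.
cos H₀ = −tan φ · tan δ = −tan(+64.1°) × tan(+19.936°) = -0.7470, so H₀ = 2.4143 rad = 138.33°.
Daylight = 2H₀/(2π) × 24.00 h = (2.4143/π) × 24.00 = 18.44 h.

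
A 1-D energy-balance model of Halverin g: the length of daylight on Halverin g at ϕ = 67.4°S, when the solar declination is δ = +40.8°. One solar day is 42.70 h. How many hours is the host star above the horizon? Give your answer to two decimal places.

cos h₀ = −tan ϕ · tan δ = 2.0736 ≥ 1, so the host star never rises (polar night) and h₀ = 0.
Daylight = 2h₀/(2π) × 42.70 h = (0.0000/π) × 42.70 = 0.00 h.

0.00 h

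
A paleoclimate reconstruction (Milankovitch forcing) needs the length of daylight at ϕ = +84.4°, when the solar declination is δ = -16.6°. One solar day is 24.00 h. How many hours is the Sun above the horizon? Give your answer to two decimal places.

0.00 h

cos h₀ = −tan ϕ · tan δ = 3.0404 ≥ 1, so the Sun never rises (polar night) and h₀ = 0.
Daylight = 2h₀/(2π) × 24.00 h = (0.0000/π) × 24.00 = 0.00 h.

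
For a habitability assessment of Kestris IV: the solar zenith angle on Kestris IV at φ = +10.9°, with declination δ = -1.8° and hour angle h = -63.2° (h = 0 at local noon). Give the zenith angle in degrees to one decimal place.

θ_z = 64.1°

cos θ_z = sin φ sin δ + cos φ cos δ cos h = -0.005940 + 0.442525 = 0.436585.
θ_z = arccos(0.436585) = 64.1°.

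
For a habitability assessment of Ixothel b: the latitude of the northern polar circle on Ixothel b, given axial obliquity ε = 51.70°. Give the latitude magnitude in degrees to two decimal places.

The polar circle is the lowest latitude that experiences at least one full rotation of continuous daylight at the northern-summer solstice; it lies at |φ| = 90° − ε = 90° − 51.70° = 38.30°.

38.30°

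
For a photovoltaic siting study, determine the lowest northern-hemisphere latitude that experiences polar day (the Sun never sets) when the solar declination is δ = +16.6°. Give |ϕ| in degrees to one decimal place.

Polar day requires cos h₀ = −tan ϕ tan δ ≤ −1, i.e. tan ϕ tan δ ≥ 1.
The boundary is |tan ϕ| · |tan δ| = 1, so |ϕ| = 90° − |δ| = 90° − 16.6° = 73.4° in the northern hemisphere.

|ϕ| = 73.4°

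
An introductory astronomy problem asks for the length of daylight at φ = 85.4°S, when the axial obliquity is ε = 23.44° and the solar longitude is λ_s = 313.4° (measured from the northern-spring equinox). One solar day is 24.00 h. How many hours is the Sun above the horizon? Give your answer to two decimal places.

Solar declination: sin δ = sin ε · sin λ_s = sin 23.44° × sin 313.4° = -0.28902, so δ = -16.799°.
Sunrise equation: cos H₀ = −tan φ · tan δ = -3.7524 ≤ −1, so the Sun never sets (polar day) and H₀ = π.
Daylight = 2H₀/(2π) × 24.00 h = (3.1416/π) × 24.00 = 24.00 h.

24.00 h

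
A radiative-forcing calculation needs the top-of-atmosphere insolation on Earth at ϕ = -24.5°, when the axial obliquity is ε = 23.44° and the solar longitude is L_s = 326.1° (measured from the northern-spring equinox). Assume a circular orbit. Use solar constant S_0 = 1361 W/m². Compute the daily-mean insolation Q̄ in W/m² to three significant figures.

Solar declination: sin δ = sin ε · sin L_s = sin 23.44° × sin 326.1° = -0.22186, so δ = -12.819°.
cos h₀ = −tan(-24.5°) tan(-12.819°) = -0.1037, h₀ = 1.6747 rad.
Bracket: h₀ sin ϕ sin δ + cos ϕ cos δ sin h₀ = 1.6747×-0.41469×-0.22186 + 0.90996×0.97508×0.99461 = 0.154078 + 0.882501 = 1.036579.
Q̄ = (S_0/π) × [bracket] = (1361/π) × 1.036579 = 449.1 W/m².

Q̄ ≈ 449 W/m²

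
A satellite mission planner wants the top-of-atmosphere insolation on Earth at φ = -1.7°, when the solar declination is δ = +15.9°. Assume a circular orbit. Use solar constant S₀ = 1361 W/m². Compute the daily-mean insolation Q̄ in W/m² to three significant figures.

Q̄ ≈ 411 W/m²

cos H₀ = −tan(-1.7°) tan(+15.900°) = 0.0085, H₀ = 1.5623 rad.
Bracket: H₀ sin φ sin δ + cos φ cos δ sin H₀ = 1.5623×-0.02967×0.27396 + 0.99956×0.96174×0.99996 = -0.012699 + 0.961278 = 0.948579.
Q̄ = (S₀/π) × [bracket] = (1361/π) × 0.948579 = 410.9 W/m².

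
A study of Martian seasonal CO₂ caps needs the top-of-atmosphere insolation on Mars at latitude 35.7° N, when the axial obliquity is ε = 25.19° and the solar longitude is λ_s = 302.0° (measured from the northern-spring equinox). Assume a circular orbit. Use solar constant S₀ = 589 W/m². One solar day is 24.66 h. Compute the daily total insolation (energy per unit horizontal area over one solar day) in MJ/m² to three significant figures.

Solar declination: sin δ = sin ε · sin λ_s = sin 25.19° × sin 302.0° = -0.36095, so δ = -21.158°.
cos H₀ = −tan(+35.7°) tan(-21.158°) = 0.2781, H₀ = 1.2890 rad.
Bracket: H₀ sin φ sin δ + cos φ cos δ sin H₀ = 1.2890×0.58354×-0.36095 + 0.81208×0.93259×0.96055 = -0.271500 + 0.727461 = 0.455961.
Q̄ = (S₀/π) × [bracket] = (589/π) × 0.455961 = 85.486 W/m².
Daily total = Q̄ × 24.66 h × 3600 s/h = 85.486 × 24.66 × 3600 / 10⁶ = 7.589 MJ/m².

7.59 MJ/m²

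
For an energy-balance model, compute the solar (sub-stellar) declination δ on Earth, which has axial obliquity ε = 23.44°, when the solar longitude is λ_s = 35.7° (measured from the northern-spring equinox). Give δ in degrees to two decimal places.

δ = +13.42°

sin δ = sin ε · sin λ_s = sin 23.44° × sin 35.7° = 0.232126.
δ = arcsin(0.232126) = +13.42°.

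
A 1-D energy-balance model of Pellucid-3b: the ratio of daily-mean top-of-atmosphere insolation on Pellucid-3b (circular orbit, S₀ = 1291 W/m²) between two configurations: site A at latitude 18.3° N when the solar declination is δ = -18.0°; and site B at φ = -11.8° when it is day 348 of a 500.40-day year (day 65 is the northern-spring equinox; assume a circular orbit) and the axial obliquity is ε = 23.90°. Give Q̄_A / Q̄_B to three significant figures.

Q̄_A / Q̄_B ≈ 0.742

— Configuration A (φ=+18.3°):
cos H₀ = −tan(+18.3°) tan(-18.000°) = 0.1075, H₀ = 1.4631 rad.
Bracket: H₀ sin φ sin δ + cos φ cos δ sin H₀ = 1.4631×0.31399×-0.30902 + 0.94943×0.95106×0.99421 = -0.141963 + 0.897737 = 0.755774.
Q̄ = (S₀/π) × [bracket] = (1291/π) × 0.755774 = 310.58 W/m².
— Configuration B (φ=-11.8°):
Solar longitude: λ_s = 360° × (348 − 65)/500.40 = 203.597°.
sin δ = sin 23.90° × sin 203.597° = -0.16218, so δ = -9.333°.
cos H₀ = −tan(-11.8°) tan(-9.333°) = -0.0343, H₀ = 1.6051 rad.
Bracket: H₀ sin φ sin δ + cos φ cos δ sin H₀ = 1.6051×-0.20450×-0.16218 + 0.97887×0.98676×0.99941 = 0.053234 + 0.965340 = 1.018574.
Q̄ = (S₀/π) × [bracket] = (1291/π) × 1.018574 = 418.57 W/m².
Ratio Q̄_A / Q̄_B = 310.58 / 418.57 = 0.7420.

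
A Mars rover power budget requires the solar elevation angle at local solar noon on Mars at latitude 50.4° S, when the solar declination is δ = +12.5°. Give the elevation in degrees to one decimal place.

27.1°

At local noon the hour angle is zero, so the zenith angle equals |ϕ − δ| = |-50.4° − (+12.500°)| = 62.900°.
Elevation = 90° − 62.900° = 27.1°.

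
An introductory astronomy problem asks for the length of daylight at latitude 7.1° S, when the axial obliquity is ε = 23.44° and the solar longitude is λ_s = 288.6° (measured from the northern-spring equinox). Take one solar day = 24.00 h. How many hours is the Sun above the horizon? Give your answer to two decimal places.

Solar declination: sin δ = sin ε · sin λ_s = sin 23.44° × sin 288.6° = -0.37701, so δ = -22.149°.
cos H₀ = −tan φ · tan δ = −tan(-7.1°) × tan(-22.149°) = -0.0507, so H₀ = 1.6215 rad = 92.91°.
Daylight = 2H₀/(2π) × 24.00 h = (1.6215/π) × 24.00 = 12.39 h.

12.39 h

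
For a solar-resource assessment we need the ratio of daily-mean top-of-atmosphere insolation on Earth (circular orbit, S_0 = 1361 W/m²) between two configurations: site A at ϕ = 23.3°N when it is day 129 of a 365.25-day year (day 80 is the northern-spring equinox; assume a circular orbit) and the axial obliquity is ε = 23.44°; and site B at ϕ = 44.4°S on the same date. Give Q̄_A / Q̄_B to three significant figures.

— Configuration A (ϕ=+23.3°):
Solar longitude: L_s = 360° × (129 − 80)/365.25 = 48.296°.
sin δ = sin 23.44° × sin 48.296° = 0.29698, so δ = +17.277°.
cos h₀ = −tan(+23.3°) tan(+17.277°) = -0.1339, h₀ = 1.7051 rad.
Bracket: h₀ sin ϕ sin δ + cos ϕ cos δ sin h₀ = 1.7051×0.39555×0.29698 + 0.91845×0.95488×0.99099 = 0.200299 + 0.869108 = 1.069407.
Q̄ = (S_0/π) × [bracket] = (1361/π) × 1.069407 = 463.29 W/m².
— Configuration B (ϕ=-44.4°):
cos h₀ = −tan(-44.4°) tan(+17.277°) = 0.3046, h₀ = 1.2613 rad.
Bracket: h₀ sin ϕ sin δ + cos ϕ cos δ sin h₀ = 1.2613×-0.69966×0.29698 + 0.71447×0.95488×0.95249 = -0.262079 + 0.649820 = 0.387741.
Q̄ = (S_0/π) × [bracket] = (1361/π) × 0.387741 = 167.98 W/m².
Ratio Q̄_A / Q̄_B = 463.29 / 167.98 = 2.758.

Q̄_A / Q̄_B ≈ 2.76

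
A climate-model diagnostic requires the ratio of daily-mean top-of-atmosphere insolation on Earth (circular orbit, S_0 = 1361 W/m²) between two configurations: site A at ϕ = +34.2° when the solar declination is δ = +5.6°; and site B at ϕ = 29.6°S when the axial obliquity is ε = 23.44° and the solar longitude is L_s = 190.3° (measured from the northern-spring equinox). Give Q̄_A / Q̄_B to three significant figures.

Q̄_A / Q̄_B ≈ 0.987

— Configuration A (ϕ=+34.2°):
cos h₀ = −tan(+34.2°) tan(+5.600°) = -0.0666, h₀ = 1.6375 rad.
Bracket: h₀ sin ϕ sin δ + cos ϕ cos δ sin h₀ = 1.6375×0.56208×0.09758 + 0.82708×0.99523×0.99778 = 0.089813 + 0.821307 = 0.911120.
Q̄ = (S_0/π) × [bracket] = (1361/π) × 0.911120 = 394.72 W/m².
— Configuration B (ϕ=-29.6°):
Solar declination: sin δ = sin ε · sin L_s = sin 23.44° × sin 190.3° = -0.07113, so δ = -4.079°.
cos h₀ = −tan(-29.6°) tan(-4.079°) = -0.0405, h₀ = 1.6113 rad.
Bracket: h₀ sin ϕ sin δ + cos ϕ cos δ sin h₀ = 1.6113×-0.49394×-0.07113 + 0.86949×0.99747×0.99918 = 0.056611 + 0.866579 = 0.923190.
Q̄ = (S_0/π) × [bracket] = (1361/π) × 0.923190 = 399.94 W/m².
Ratio Q̄_A / Q̄_B = 394.72 / 399.94 = 0.9869.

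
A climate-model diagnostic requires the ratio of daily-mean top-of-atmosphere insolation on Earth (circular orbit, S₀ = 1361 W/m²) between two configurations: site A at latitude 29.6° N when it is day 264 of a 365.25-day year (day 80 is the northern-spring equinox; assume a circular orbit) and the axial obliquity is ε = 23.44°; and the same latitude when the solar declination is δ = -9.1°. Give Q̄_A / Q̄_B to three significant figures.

— Configuration A (φ=+29.6°):
Solar longitude: λ_s = 360° × (264 − 80)/365.25 = 181.355°.
sin δ = sin 23.44° × sin 181.355° = -0.00941, so δ = -0.539°.
cos H₀ = −tan(+29.6°) tan(-0.539°) = 0.0053, H₀ = 1.5655 rad.
Bracket: H₀ sin φ sin δ + cos φ cos δ sin H₀ = 1.5655×0.49394×-0.00941 + 0.86949×0.99996×0.99999 = -0.007276 + 0.869447 = 0.862171.
Q̄ = (S₀/π) × [bracket] = (1361/π) × 0.862171 = 373.51 W/m².
— Configuration B (φ=+29.6°):
cos H₀ = −tan(+29.6°) tan(-9.100°) = 0.0910, H₀ = 1.4797 rad.
Bracket: H₀ sin φ sin δ + cos φ cos δ sin H₀ = 1.4797×0.49394×-0.15816 + 0.86949×0.98741×0.99585 = -0.115596 + 0.854980 = 0.739384.
Q̄ = (S₀/π) × [bracket] = (1361/π) × 0.739384 = 320.32 W/m².
Ratio Q̄_A / Q̄_B = 373.51 / 320.32 = 1.166.

Q̄_A / Q̄_B ≈ 1.17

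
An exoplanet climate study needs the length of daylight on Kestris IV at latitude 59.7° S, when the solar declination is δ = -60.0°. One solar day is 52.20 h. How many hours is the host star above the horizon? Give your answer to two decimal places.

Sunrise equation: cos H₀ = −tan φ · tan δ = -2.9640 ≤ −1, so the host star never sets (polar day) and H₀ = π.
Daylight = 2H₀/(2π) × 52.20 h = (3.1416/π) × 52.20 = 52.20 h.

52.20 h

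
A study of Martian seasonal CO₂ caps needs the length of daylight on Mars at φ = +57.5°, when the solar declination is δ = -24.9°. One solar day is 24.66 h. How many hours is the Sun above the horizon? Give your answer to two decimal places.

cos H₀ = −tan φ · tan δ = −tan(+57.5°) × tan(-24.900°) = 0.7286, so H₀ = 0.7545 rad = 43.23°.
Daylight = 2H₀/(2π) × 24.66 h = (0.7545/π) × 24.66 = 5.92 h.

5.92 h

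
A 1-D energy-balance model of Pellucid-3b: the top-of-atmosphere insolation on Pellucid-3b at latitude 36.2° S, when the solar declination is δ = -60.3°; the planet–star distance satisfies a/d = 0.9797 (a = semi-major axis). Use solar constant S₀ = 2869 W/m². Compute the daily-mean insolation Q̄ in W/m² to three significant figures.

cos H₀ = −tan(-36.2°) tan(-60.300°) = -1.2831 ≤ −1 ⇒ polar day, H₀ = π.
Bracket: H₀ sin φ sin δ + cos φ cos δ sin H₀ = 3.1416×-0.59061×-0.86863 + 0.80696×0.49546×0.00000 = 1.611709 + 0.000000 = 1.611709.
Inverse-square distance factor (a/d)² = 0.9797² = 0.959812.
Q̄ = (S₀/π) × 0.959812 × [bracket] = (2869/π) × 0.959812 × 1.611709 = 1413 W/m².

Q̄ ≈ 1.41e+03 W/m²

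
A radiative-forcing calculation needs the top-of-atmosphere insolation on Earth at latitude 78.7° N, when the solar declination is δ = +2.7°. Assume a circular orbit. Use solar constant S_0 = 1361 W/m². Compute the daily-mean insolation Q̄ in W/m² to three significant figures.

Q̄ ≈ 119 W/m²

cos h₀ = −tan(+78.7°) tan(+2.700°) = -0.2360, h₀ = 1.8091 rad.
Bracket: h₀ sin ϕ sin δ + cos ϕ cos δ sin h₀ = 1.8091×0.98061×0.04711 + 0.19595×0.99889×0.97175 = 0.083574 + 0.190203 = 0.273777.
Q̄ = (S_0/π) × [bracket] = (1361/π) × 0.273777 = 118.6 W/m².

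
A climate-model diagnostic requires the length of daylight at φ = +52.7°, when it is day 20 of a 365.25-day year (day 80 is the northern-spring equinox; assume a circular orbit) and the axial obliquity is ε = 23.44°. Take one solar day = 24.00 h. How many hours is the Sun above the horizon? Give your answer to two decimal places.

8.20 h

Solar longitude: λ_s = 360° × (20 − 80)/365.25 = -59.138°, i.e. -59.138° + 360° = 300.862°.
sin δ = sin 23.44° × sin 300.862° = -0.34146, so δ = -19.966°.
cos H₀ = −tan φ · tan δ = −tan(+52.7°) × tan(-19.966°) = 0.4769, so H₀ = 1.0737 rad = 61.52°.
Daylight = 2H₀/(2π) × 24.00 h = (1.0737/π) × 24.00 = 8.20 h.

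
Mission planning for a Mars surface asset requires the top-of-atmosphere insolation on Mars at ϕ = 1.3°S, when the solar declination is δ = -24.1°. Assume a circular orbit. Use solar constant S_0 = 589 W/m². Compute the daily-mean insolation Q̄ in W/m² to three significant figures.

Q̄ ≈ 174 W/m²

cos h₀ = −tan(-1.3°) tan(-24.100°) = -0.0102, h₀ = 1.5809 rad.
Bracket: h₀ sin ϕ sin δ + cos ϕ cos δ sin h₀ = 1.5809×-0.02269×-0.40833 + 0.99974×0.91283×0.99995 = 0.014647 + 0.912547 = 0.927194.
Q̄ = (S_0/π) × [bracket] = (589/π) × 0.927194 = 173.8 W/m².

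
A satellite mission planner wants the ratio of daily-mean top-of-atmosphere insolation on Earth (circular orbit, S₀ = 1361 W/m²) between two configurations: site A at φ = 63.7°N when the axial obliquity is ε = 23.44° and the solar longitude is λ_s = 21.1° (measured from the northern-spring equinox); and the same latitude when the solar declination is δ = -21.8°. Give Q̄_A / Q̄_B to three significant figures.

— Configuration A (φ=+63.7°):
Solar declination: sin δ = sin ε · sin λ_s = sin 23.44° × sin 21.1° = 0.14320, so δ = +8.233°.
cos H₀ = −tan(+63.7°) tan(+8.233°) = -0.2928, H₀ = 1.8679 rad.
Bracket: H₀ sin φ sin δ + cos φ cos δ sin H₀ = 1.8679×0.89649×0.14320 + 0.44307×0.98969×0.95618 = 0.239796 + 0.419287 = 0.659083.
Q̄ = (S₀/π) × [bracket] = (1361/π) × 0.659083 = 285.53 W/m².
— Configuration B (φ=+63.7°):
cos H₀ = −tan(+63.7°) tan(-21.800°) = 0.8093, H₀ = 0.6279 rad.
Bracket: H₀ sin φ sin δ + cos φ cos δ sin H₀ = 0.6279×0.89649×-0.37137 + 0.44307×0.92849×0.58742 = -0.209046 + 0.241656 = 0.032610.
Q̄ = (S₀/π) × [bracket] = (1361/π) × 0.032610 = 14.127 W/m².
Ratio Q̄_A / Q̄_B = 285.53 / 14.127 = 20.21.

Q̄_A / Q̄_B ≈ 20.2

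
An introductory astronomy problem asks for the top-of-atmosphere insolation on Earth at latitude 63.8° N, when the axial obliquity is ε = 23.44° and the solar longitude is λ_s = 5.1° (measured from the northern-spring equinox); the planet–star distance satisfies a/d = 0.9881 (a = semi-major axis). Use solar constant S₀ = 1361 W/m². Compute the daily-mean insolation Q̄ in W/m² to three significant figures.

Solar declination: sin δ = sin ε · sin λ_s = sin 23.44° × sin 5.1° = 0.03536, so δ = +2.026°.
cos H₀ = −tan(+63.8°) tan(+2.026°) = -0.0719, H₀ = 1.6428 rad.
Bracket: H₀ sin φ sin δ + cos φ cos δ sin H₀ = 1.6428×0.89726×0.03536 + 0.44151×0.99937×0.99741 = 0.052121 + 0.440089 = 0.492210.
Inverse-square distance factor (a/d)² = 0.9881² = 0.976342.
Q̄ = (S₀/π) × 0.976342 × [bracket] = (1361/π) × 0.976342 × 0.492210 = 208.2 W/m².

Q̄ ≈ 208 W/m²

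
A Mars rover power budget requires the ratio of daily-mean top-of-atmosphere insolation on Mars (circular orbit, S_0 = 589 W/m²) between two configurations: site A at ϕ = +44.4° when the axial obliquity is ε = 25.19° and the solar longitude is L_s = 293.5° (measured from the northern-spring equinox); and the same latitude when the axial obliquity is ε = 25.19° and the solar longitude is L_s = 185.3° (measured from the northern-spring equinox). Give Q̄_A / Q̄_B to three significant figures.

Q̄_A / Q̄_B ≈ 0.427

— Configuration A (ϕ=+44.4°):
Solar declination: sin δ = sin ε · sin L_s = sin 25.19° × sin 293.5° = -0.39032, so δ = -22.974°.
cos h₀ = −tan(+44.4°) tan(-22.974°) = 0.4152, h₀ = 1.1427 rad.
Bracket: h₀ sin ϕ sin δ + cos ϕ cos δ sin h₀ = 1.1427×0.69966×-0.39032 + 0.71447×0.92068×0.90975 = -0.312061 + 0.598432 = 0.286371.
Q̄ = (S_0/π) × [bracket] = (589/π) × 0.286371 = 53.690 W/m².
— Configuration B (ϕ=+44.4°):
Solar declination: sin δ = sin ε · sin L_s = sin 25.19° × sin 185.3° = -0.03931, so δ = -2.253°.
cos h₀ = −tan(+44.4°) tan(-2.253°) = 0.0385, h₀ = 1.5323 rad.
Bracket: h₀ sin ϕ sin δ + cos ϕ cos δ sin h₀ = 1.5323×0.69966×-0.03931 + 0.71447×0.99923×0.99926 = -0.042144 + 0.713392 = 0.671248.
Q̄ = (S_0/π) × [bracket] = (589/π) × 0.671248 = 125.85 W/m².
Ratio Q̄_A / Q̄_B = 53.690 / 125.85 = 0.4266.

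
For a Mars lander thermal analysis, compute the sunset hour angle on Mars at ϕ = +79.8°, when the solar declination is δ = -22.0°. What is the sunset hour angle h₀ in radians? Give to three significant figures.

h₀ = 0.00 rad

cos h₀ = −tan ϕ · tan δ = 2.2455 ≥ 1, so the Sun never rises (polar night) and h₀ = 0.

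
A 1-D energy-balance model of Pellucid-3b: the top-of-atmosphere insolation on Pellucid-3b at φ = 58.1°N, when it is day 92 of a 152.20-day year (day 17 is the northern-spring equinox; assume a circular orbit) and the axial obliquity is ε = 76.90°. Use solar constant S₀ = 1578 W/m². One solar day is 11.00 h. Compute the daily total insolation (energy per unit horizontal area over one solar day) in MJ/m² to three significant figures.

Solar longitude: λ_s = 360° × (92 − 17)/152.20 = 177.398°.
sin δ = sin 76.90° × sin 177.398° = 0.04421, so δ = +2.534°.
cos H₀ = −tan(+58.1°) tan(+2.534°) = -0.0711, H₀ = 1.6420 rad.
Bracket: H₀ sin φ sin δ + cos φ cos δ sin H₀ = 1.6420×0.84897×0.04421 + 0.52844×0.99902×0.99747 = 0.061629 + 0.526586 = 0.588215.
Q̄ = (S₀/π) × [bracket] = (1578/π) × 0.588215 = 295.46 W/m².
Daily total = Q̄ × 11.00 h × 3600 s/h = 295.46 × 11.00 × 3600 / 10⁶ = 11.70 MJ/m².

11.7 MJ/m²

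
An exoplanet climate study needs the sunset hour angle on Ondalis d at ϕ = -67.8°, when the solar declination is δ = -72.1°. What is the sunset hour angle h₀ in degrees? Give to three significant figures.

h₀ = 180°

Sunrise equation: cos h₀ = −tan ϕ · tan δ = -7.5867 ≤ −1, so the host star never sets (polar day) and h₀ = π.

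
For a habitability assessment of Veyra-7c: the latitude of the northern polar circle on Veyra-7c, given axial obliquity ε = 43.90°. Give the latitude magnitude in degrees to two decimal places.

46.10°

The polar circle is the lowest latitude that experiences at least one full rotation of continuous daylight at the northern-summer solstice; it lies at |φ| = 90° − ε = 90° − 43.90° = 46.10°.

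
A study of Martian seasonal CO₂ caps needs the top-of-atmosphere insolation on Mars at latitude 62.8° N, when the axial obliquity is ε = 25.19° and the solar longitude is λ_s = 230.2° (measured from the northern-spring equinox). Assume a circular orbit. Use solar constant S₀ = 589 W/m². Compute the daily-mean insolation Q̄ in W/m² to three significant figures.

Solar declination: sin δ = sin ε · sin λ_s = sin 25.19° × sin 230.2° = -0.32700, so δ = -19.087°.
cos H₀ = −tan(+62.8°) tan(-19.087°) = 0.6733, H₀ = 0.8322 rad.
Bracket: H₀ sin φ sin δ + cos φ cos δ sin H₀ = 0.8322×0.88942×-0.32700 + 0.45710×0.94503×0.73939 = -0.242037 + 0.319397 = 0.077360.
Q̄ = (S₀/π) × [bracket] = (589/π) × 0.077360 = 14.50 W/m².

Q̄ ≈ 14.5 W/m²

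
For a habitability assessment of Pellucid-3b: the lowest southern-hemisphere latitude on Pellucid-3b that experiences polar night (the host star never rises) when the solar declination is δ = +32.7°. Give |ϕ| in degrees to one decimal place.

Polar night requires cos h₀ = −tan ϕ tan δ ≥ 1, i.e. tan ϕ tan δ ≤ −1.
The boundary is |tan ϕ| · |tan δ| = 1, so |ϕ| = 90° − |δ| = 90° − 32.7° = 57.3° in the southern hemisphere.

|ϕ| = 57.3°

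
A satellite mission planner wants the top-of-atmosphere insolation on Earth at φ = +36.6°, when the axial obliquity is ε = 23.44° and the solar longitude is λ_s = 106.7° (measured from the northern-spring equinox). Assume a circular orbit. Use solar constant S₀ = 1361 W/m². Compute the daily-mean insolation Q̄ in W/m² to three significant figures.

Q̄ ≈ 491 W/m²

Solar declination: sin δ = sin ε · sin λ_s = sin 23.44° × sin 106.7° = 0.38101, so δ = +22.396°.
cos H₀ = −tan(+36.6°) tan(+22.396°) = -0.3060, H₀ = 1.8818 rad.
Bracket: H₀ sin φ sin δ + cos φ cos δ sin H₀ = 1.8818×0.59622×0.38101 + 0.80282×0.92457×0.95202 = 0.427481 + 0.706649 = 1.134130.
Q̄ = (S₀/π) × [bracket] = (1361/π) × 1.134130 = 491.3 W/m².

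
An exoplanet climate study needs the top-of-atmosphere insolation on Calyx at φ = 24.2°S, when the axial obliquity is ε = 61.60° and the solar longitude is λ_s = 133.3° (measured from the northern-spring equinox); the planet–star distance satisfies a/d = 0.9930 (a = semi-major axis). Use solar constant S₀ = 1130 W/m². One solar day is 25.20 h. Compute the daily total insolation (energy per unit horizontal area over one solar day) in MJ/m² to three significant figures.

10.9 MJ/m²

Solar declination: sin δ = sin ε · sin λ_s = sin 61.60° × sin 133.3° = 0.64018, so δ = +39.806°.
cos H₀ = −tan(-24.2°) tan(+39.806°) = 0.3745, H₀ = 1.1869 rad.
Bracket: H₀ sin φ sin δ + cos φ cos δ sin H₀ = 1.1869×-0.40992×0.64018 + 0.91212×0.76822×0.92722 = -0.311469 + 0.649711 = 0.338242.
Inverse-square distance factor (a/d)² = 0.9930² = 0.986049.
Q̄ = (S₀/π) × 0.986049 × [bracket] = (1130/π) × 0.986049 × 0.338242 = 119.97 W/m².
Daily total = Q̄ × 25.20 h × 3600 s/h = 119.97 × 25.20 × 3600 / 10⁶ = 10.88 MJ/m².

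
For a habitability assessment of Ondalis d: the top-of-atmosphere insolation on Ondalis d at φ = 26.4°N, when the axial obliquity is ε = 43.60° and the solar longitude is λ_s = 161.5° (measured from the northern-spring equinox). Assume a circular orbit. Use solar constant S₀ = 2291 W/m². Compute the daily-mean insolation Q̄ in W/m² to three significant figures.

Solar declination: sin δ = sin ε · sin λ_s = sin 43.60° × sin 161.5° = 0.21882, so δ = +12.640°.
cos H₀ = −tan(+26.4°) tan(+12.640°) = -0.1113, H₀ = 1.6823 rad.
Bracket: H₀ sin φ sin δ + cos φ cos δ sin H₀ = 1.6823×0.44464×0.21882 + 0.89571×0.97577×0.99378 = 0.163681 + 0.868571 = 1.032252.
Q̄ = (S₀/π) × [bracket] = (2291/π) × 1.032252 = 752.8 W/m².

Q̄ ≈ 753 W/m²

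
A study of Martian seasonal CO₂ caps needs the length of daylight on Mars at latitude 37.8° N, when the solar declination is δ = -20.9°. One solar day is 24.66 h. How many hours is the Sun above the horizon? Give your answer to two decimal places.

9.97 h

cos H₀ = −tan φ · tan δ = −tan(+37.8°) × tan(-20.900°) = 0.2962, so H₀ = 1.2701 rad = 72.77°.
Daylight = 2H₀/(2π) × 24.66 h = (1.2701/π) × 24.66 = 9.97 h.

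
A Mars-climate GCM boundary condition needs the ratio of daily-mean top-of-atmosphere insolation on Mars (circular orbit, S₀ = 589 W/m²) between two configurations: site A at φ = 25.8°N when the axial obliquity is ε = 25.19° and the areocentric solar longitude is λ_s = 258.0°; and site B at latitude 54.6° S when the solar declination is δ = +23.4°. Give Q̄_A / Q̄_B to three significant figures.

— Configuration A (φ=+25.8°):
sin δ = sin 25.19° × sin 258.0° = -0.41632, so δ = -24.603°.
cos H₀ = −tan(+25.8°) tan(-24.603°) = 0.2214, H₀ = 1.3476 rad.
Bracket: H₀ sin φ sin δ + cos φ cos δ sin H₀ = 1.3476×0.43523×-0.41632 + 0.90032×0.90922×0.97519 = -0.244178 + 0.798280 = 0.554102.
Q̄ = (S₀/π) × [bracket] = (589/π) × 0.554102 = 103.89 W/m².
— Configuration B (φ=-54.6°):
cos H₀ = −tan(-54.6°) tan(+23.400°) = 0.6089, H₀ = 0.9161 rad.
Bracket: H₀ sin φ sin δ + cos φ cos δ sin H₀ = 0.9161×-0.81513×0.39715 + 0.57928×0.91775×0.79323 = -0.296568 + 0.421708 = 0.125140.
Q̄ = (S₀/π) × [bracket] = (589/π) × 0.125140 = 23.462 W/m².
Ratio Q̄_A / Q̄_B = 103.89 / 23.462 = 4.428.

Q̄_A / Q̄_B ≈ 4.43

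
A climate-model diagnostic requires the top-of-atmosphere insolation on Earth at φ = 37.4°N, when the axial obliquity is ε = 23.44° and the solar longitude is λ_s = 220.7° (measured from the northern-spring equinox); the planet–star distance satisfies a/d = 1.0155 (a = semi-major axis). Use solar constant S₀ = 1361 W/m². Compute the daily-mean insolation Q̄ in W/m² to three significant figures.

Solar declination: sin δ = sin ε · sin λ_s = sin 23.44° × sin 220.7° = -0.25940, so δ = -15.034°.
cos H₀ = −tan(+37.4°) tan(-15.034°) = 0.2054, H₀ = 1.3640 rad.
Bracket: H₀ sin φ sin δ + cos φ cos δ sin H₀ = 1.3640×0.60738×-0.25940 + 0.79441×0.96577×0.97869 = -0.214904 + 0.750868 = 0.535964.
Inverse-square distance factor (a/d)² = 1.0155² = 1.031240.
Q̄ = (S₀/π) × 1.031240 × [bracket] = (1361/π) × 1.031240 × 0.535964 = 239.4 W/m².

Q̄ ≈ 239 W/m²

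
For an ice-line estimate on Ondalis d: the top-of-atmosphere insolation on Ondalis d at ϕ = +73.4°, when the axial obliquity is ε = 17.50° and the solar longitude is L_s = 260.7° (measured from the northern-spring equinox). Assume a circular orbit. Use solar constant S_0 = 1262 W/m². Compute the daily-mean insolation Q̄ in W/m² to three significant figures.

Solar declination: sin δ = sin ε · sin L_s = sin 17.50° × sin 260.7° = -0.29675, so δ = -17.263°.
cos h₀ = −tan(+73.4°) tan(-17.263°) = 1.0424 ≥ 1 ⇒ polar night, h₀ = 0 and Q̄ = 0.

Q̄ ≈ 0.00 W/m²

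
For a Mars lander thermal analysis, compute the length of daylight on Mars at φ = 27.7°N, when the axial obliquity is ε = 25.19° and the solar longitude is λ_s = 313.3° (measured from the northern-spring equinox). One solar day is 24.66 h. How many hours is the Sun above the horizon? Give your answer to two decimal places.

Solar declination: sin δ = sin ε · sin λ_s = sin 25.19° × sin 313.3° = -0.30976, so δ = -18.045°.
cos H₀ = −tan φ · tan δ = −tan(+27.7°) × tan(-18.045°) = 0.1710, so H₀ = 1.3989 rad = 80.15°.
Daylight = 2H₀/(2π) × 24.66 h = (1.3989/π) × 24.66 = 10.98 h.

10.98 h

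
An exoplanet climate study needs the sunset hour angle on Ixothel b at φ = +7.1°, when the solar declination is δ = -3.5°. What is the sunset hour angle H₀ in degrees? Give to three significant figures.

cos H₀ = −tan φ · tan δ = −tan(+7.1°) × tan(-3.500°) = 0.0076, so H₀ = 1.5632 rad = 89.56°.

H₀ = 89.6°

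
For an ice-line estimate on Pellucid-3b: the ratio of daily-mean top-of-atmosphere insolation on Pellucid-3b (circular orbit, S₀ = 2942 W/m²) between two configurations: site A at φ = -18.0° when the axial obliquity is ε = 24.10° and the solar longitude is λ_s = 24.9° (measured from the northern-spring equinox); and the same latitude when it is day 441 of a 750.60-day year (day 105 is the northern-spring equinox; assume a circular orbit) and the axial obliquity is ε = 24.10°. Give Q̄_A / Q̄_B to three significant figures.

Q̄_A / Q̄_B ≈ 0.972

— Configuration A (φ=-18.0°):
Solar declination: sin δ = sin ε · sin λ_s = sin 24.10° × sin 24.9° = 0.17192, so δ = +9.900°.
cos H₀ = −tan(-18.0°) tan(+9.900°) = 0.0567, H₀ = 1.5141 rad.
Bracket: H₀ sin φ sin δ + cos φ cos δ sin H₀ = 1.5141×-0.30902×0.17192 + 0.95106×0.98511×0.99839 = -0.080439 + 0.935390 = 0.854951.
Q̄ = (S₀/π) × [bracket] = (2942/π) × 0.854951 = 800.63 W/m².
— Configuration B (φ=-18.0°):
Solar longitude: λ_s = 360° × (441 − 105)/750.60 = 161.151°.
sin δ = sin 24.10° × sin 161.151° = 0.13192, so δ = +7.581°.
cos H₀ = −tan(-18.0°) tan(+7.581°) = 0.0432, H₀ = 1.5275 rad.
Bracket: H₀ sin φ sin δ + cos φ cos δ sin H₀ = 1.5275×-0.30902×0.13192 + 0.95106×0.99126×0.99906 = -0.062270 + 0.941862 = 0.879592.
Q̄ = (S₀/π) × [bracket] = (2942/π) × 0.879592 = 823.71 W/m².
Ratio Q̄_A / Q̄_B = 800.63 / 823.71 = 0.9720.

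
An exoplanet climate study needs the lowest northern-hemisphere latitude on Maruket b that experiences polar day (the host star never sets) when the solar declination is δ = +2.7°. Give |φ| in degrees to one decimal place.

Polar day requires cos H₀ = −tan φ tan δ ≤ −1, i.e. tan φ tan δ ≥ 1.
The boundary is |tan φ| · |tan δ| = 1, so |φ| = 90° − |δ| = 90° − 2.7° = 87.3° in the northern hemisphere.

|φ| = 87.3°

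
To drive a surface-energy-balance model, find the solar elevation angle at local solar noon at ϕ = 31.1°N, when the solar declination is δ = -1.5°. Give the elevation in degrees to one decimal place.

At local noon the hour angle is zero, so the zenith angle equals |ϕ − δ| = |+31.1° − (-1.500°)| = 32.600°.
Elevation = 90° − 32.600° = 57.4°.

57.4°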